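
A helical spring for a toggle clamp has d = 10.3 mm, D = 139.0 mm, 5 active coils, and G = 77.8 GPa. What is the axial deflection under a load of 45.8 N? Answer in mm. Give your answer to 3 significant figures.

k = Gd⁴/(8D³N_a) = (77.8×10³)(10.3⁴)/(8·139.0³·5) = 8.1512 N/mm
δ = F/k = 45.8 / 8.1512 = 5.6188 mm

5.62 mm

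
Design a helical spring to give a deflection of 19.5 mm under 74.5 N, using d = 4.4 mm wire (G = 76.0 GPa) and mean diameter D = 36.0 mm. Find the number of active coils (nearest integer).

Required rate k = F/δ = 74.5/19.5 = 3.8205 N/mm
N_a = Gd⁴/(8D³k) = (76.0×10³ × 4.4⁴)/(8 × 36.0³ × 3.8205)
    = 2.84855e+07 / 1.426e+06 = 19.98 → 20 coils

20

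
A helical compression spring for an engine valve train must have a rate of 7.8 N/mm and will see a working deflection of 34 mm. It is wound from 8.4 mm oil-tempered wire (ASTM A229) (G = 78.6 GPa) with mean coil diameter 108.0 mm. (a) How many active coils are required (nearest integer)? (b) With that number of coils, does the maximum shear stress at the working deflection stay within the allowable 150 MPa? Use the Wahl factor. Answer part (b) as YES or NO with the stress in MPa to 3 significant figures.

(a) 5 coils; (b) YES, τ_max = 136 MPa

N_a = Gd⁴/(8D³k) = (78.6×10³)(8.4⁴)/(8·108.0³·7.8) = 4.978 → N_a = 5
Actual rate k = Gd⁴/(8D³·5) = 7.7662 N/mm
Working load F = kδ = 7.7662·34 = 264.05 N
C = 108.0/8.4 = 12.8571; K_W = (4C−1)/(4C−4)+0.615/C = 1.1111
τ_max = K_W·8FD/(πd³) = 1.1111·122.52 = 136.13 MPa
τ_max ≤ 150 MPa → acceptable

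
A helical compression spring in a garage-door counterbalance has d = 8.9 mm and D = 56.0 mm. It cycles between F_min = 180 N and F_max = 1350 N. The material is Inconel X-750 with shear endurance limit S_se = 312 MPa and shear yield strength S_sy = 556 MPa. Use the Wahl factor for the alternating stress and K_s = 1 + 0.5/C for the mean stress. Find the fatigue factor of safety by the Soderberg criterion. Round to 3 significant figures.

C = D/d = 56.0/8.9 = 6.2921; K_W = (4C−1)/(4C−4)+0.615/C = 1.2395; K_s = 1+0.5/C = 1.0795
F_a = (F_max−F_min)/2 = 585 N; F_m = (F_max+F_min)/2 = 765 N
τ_a = K_W·8F_aD/(πd³) = 1.2395 × 118.34 = 146.67 MPa
τ_m = K_s·8F_mD/(πd³) = 1.0795 × 154.75 = 167.04 MPa
Soderberg: 1/n_f = τ_a/S_se + τ_m/S_sy = 146.67/312 + 167.04/556 = 0.47010 + 0.30044 = 0.77054
n_f = 1/0.77054 = 1.298

1.30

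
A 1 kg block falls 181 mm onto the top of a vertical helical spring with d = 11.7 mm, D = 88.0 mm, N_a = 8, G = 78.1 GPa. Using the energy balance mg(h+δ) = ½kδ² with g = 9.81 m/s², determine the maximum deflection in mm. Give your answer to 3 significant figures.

10.6 mm

k = Gd⁴/(8D³N_a) = (78.1×10³)(11.7⁴)/(8·88.0³·8) = 33.556 N/mm
W = mg = 1 × 9.81 = 9.81 N
½kδ² − Wδ − Wh = 0 → δ = (W + √(W² + 2kWh))/k
δ = (9.81 + √(96.236 + 119164))/33.556 = (9.81 + 345.34)/33.556 = 10.584 mm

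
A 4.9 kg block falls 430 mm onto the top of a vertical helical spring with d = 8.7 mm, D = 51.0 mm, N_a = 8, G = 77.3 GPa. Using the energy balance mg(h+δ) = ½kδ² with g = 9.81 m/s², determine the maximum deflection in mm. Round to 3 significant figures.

k = Gd⁴/(8D³N_a) = (77.3×10³)(8.7⁴)/(8·51.0³·8) = 52.163 N/mm
W = mg = 4.9 × 9.81 = 48.069 N
½kδ² − Wδ − Wh = 0 → δ = (W + √(W² + 2kWh))/k
δ = (48.069 + √(2310.6 + 2.1564e+06))/52.163 = (48.069 + 1469.3)/52.163 = 29.088 mm

29.1 mm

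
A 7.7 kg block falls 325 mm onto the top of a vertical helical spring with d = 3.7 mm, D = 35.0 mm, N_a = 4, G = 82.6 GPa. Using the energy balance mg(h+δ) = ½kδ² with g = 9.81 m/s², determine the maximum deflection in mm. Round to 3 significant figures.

k = Gd⁴/(8D³N_a) = (82.6×10³)(3.7⁴)/(8·35.0³·4) = 11.283 N/mm
W = mg = 7.7 × 9.81 = 75.537 N
½kδ² − Wδ − Wh = 0 → δ = (W + √(W² + 2kWh))/k
δ = (75.537 + √(5705.8 + 553995))/11.283 = (75.537 + 748.13)/11.283 = 72.999 mm

73.0 mm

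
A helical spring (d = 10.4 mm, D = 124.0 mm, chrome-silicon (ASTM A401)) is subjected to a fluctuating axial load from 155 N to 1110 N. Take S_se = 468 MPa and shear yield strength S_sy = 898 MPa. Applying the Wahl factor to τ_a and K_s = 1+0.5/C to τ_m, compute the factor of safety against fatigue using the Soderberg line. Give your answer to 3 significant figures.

1.90

C = D/d = 124.0/10.4 = 11.9231; K_W = (4C−1)/(4C−4)+0.615/C = 1.1202; K_s = 1+0.5/C = 1.0419
F_a = (F_max−F_min)/2 = 477.5 N; F_m = (F_max+F_min)/2 = 632.5 N
τ_a = K_W·8F_aD/(πd³) = 1.1202 × 134.04 = 150.16 MPa
τ_m = K_s·8F_mD/(πd³) = 1.0419 × 177.55 = 185 MPa
Soderberg: 1/n_f = τ_a/S_se + τ_m/S_sy = 150.16/468 + 185/898 = 0.32085 + 0.20601 = 0.52686
n_f = 1/0.52686 = 1.898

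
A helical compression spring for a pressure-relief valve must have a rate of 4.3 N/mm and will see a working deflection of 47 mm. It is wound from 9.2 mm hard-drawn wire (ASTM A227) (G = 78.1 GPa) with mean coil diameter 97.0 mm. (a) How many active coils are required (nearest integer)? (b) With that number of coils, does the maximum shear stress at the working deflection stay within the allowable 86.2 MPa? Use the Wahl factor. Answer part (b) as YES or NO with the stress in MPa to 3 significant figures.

N_a = Gd⁴/(8D³k) = (78.1×10³)(9.2⁴)/(8·97.0³·4.3) = 17.82 → N_a = 18
Actual rate k = Gd⁴/(8D³·18) = 4.2572 N/mm
Working load F = kδ = 4.2572·47 = 200.09 N
C = 97.0/9.2 = 10.5435; K_W = (4C−1)/(4C−4)+0.615/C = 1.1369
τ_max = K_W·8FD/(πd³) = 1.1369·63.47 = 72.161 MPa
τ_max ≤ 86.2 MPa → acceptable

(a) 18 coils; (b) YES, τ_max = 72.2 MPa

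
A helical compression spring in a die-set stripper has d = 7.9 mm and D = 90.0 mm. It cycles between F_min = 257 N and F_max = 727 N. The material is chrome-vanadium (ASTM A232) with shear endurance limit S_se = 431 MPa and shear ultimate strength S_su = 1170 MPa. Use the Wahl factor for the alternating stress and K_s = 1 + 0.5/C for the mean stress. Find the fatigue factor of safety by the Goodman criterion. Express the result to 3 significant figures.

2.04

C = D/d = 90.0/7.9 = 11.3924; K_W = (4C−1)/(4C−4)+0.615/C = 1.1262; K_s = 1+0.5/C = 1.0439
F_a = (F_max−F_min)/2 = 235 N; F_m = (F_max+F_min)/2 = 492 N
τ_a = K_W·8F_aD/(πd³) = 1.1262 × 109.24 = 123.02 MPa
τ_m = K_s·8F_mD/(πd³) = 1.0439 × 228.7 = 238.74 MPa
Goodman: 1/n_f = τ_a/S_se + τ_m/S_su = 123.02/431 + 238.74/1170 = 0.28542 + 0.20405 = 0.48947
n_f = 1/0.48947 = 2.043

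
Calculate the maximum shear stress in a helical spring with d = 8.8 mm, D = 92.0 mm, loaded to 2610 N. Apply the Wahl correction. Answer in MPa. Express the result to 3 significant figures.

1020 MPa

Spring index C = D/d = 92.0/8.8 = 10.4545
K_W = (4C−1)/(4C−4) + 0.615/C = 40.818/37.818 + 0.0588 = 1.1382
τ₀ = 8FD/(πd³) = 8·2610·92.0/(π·8.8³) = 1.92096e+06/2140.9 = 897.26 MPa
τ_max = K·τ₀ = 1.1382 × 897.26 = 1021.2 MPa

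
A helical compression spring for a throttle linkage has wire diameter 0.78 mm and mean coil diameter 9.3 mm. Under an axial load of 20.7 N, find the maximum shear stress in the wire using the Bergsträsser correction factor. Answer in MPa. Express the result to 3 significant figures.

1150 MPa

Spring index C = D/d = 9.3/0.78 = 11.9231
K_B = (4C+2)/(4C−3) = 49.692/44.692 = 1.1119
τ₀ = 8FD/(πd³) = 8·20.7·9.3/(π·0.78³) = 1540.08/1.4908 = 1033 MPa
τ_max = K·τ₀ = 1.1119 × 1033 = 1148.6 MPa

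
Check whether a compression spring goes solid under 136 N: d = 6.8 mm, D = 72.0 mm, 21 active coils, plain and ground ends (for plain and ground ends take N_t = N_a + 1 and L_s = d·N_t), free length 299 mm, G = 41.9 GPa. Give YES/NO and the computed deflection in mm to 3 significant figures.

k = Gd⁴/(8D³N_a) = (41.9×10³)(6.8⁴)/(8·72.0³·21) = 1.4287 N/mm
N_t = 22; L_s = 6.8·22 = 149.6 mm; δ_solid = L₀ − L_s = 299 − 149.6 = 149.4 mm
δ = F/k = 136/1.4287 = 95.191 mm
δ < δ_solid → spring does not go solid

NO, δ = 95.2 mm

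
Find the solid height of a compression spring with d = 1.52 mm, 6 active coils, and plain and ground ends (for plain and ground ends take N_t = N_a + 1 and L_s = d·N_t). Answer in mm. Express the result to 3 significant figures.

plain and ground ends: N_t = N_a + 1 = 6 + 1 = 7
L_s = d·N_t = 1.52 × 7 = 10.64 mm

10.6 mm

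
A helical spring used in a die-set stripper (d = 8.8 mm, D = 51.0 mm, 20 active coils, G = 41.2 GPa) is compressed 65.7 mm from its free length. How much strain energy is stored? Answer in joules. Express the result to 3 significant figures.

k = Gd⁴/(8D³N_a) = (41.2×10³)(8.8⁴)/(8·51.0³·20) = 11.641 N/mm
U = ½kδ² = 0.5 × 11.641 × 65.7² = 25125 N·mm = 25.125 J

25.1 J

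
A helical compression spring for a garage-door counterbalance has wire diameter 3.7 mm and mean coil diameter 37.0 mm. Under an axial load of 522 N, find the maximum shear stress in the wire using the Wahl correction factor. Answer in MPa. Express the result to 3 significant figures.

Spring index C = D/d = 37.0/3.7 = 10.0000
K_W = (4C−1)/(4C−4) + 0.615/C = 39.000/36.000 + 0.0615 = 1.1448
τ₀ = 8FD/(πd³) = 8·522·37.0/(π·3.7³) = 154512/159.13 = 970.97 MPa
τ_max = K·τ₀ = 1.1448 × 970.97 = 1111.6 MPa

1110 MPa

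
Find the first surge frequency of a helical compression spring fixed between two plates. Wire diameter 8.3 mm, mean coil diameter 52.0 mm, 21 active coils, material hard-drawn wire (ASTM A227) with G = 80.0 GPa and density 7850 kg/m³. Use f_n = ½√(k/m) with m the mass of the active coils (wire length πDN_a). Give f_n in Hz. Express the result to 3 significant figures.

52.5 Hz

k = Gd⁴/(8D³N_a) = (80.0×10³)(8.3⁴)/(8·52.0³·21) = 16.072 N/mm = 16072 N/m
Wire length L = πDN_a = π·52.0·21 = 3430.6 mm
m = ρ·(πd²/4)·L = 7850 × 54.106×10⁻⁶ m² × 3.4306 m = 1.4571 kg
f_n = ½√(k/m) = 0.5·√(16072/1.4571) = 0.5·√(11030) = 52.513 Hz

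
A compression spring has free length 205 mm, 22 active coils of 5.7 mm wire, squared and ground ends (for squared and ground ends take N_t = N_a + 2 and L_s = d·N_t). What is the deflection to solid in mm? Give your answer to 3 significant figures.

68.2 mm

N_t = 24; L_s = 5.7·24 = 136.8 mm
δ_solid = L₀ − L_s = 205 − 136.8 = 68.2 mm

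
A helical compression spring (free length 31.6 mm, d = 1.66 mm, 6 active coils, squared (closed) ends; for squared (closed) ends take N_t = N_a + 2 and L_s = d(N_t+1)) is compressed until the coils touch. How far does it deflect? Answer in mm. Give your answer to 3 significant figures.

N_t = 8; L_s = 1.66·9 = 14.94 mm
δ_solid = L₀ − L_s = 31.6 − 14.94 = 16.66 mm

16.7 mm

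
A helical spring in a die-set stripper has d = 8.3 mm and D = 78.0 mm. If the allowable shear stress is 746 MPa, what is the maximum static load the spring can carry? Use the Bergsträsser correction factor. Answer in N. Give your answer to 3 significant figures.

C = D/d = 78.0/8.3 = 9.3976
K_B = (4C+2)/(4C−3) = 39.590/34.590 = 1.1445
τ_max = K·8FD/(πd³) → F_max = τ_allow·πd³/(8DK)
F_max = 746·π·8.3³/(8·78.0·1.1445) = 1.3401e+06/714.2 = 1876.3 N

1880 N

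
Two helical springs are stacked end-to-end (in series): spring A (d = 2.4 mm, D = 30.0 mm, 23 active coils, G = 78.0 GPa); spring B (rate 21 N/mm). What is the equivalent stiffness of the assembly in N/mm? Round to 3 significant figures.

k_A = Gd⁴/(8D³N_a) = (78.0×10³)(2.4⁴)/(8·30.0³·23) = 0.5209 N/mm
Series: 1/k_eq = 1/0.5209 + 1/21 = 1.9674; k_eq = 0.5083 N/mm

0.508 N/mm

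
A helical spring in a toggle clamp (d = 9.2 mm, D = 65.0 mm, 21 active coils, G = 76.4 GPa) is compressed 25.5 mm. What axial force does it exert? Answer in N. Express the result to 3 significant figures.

k = Gd⁴/(8D³N_a) = (76.4×10³)(9.2⁴)/(8·65.0³·21) = 11.863 N/mm
F = k·δ = 11.863 × 25.5 = 302.51 N

303 N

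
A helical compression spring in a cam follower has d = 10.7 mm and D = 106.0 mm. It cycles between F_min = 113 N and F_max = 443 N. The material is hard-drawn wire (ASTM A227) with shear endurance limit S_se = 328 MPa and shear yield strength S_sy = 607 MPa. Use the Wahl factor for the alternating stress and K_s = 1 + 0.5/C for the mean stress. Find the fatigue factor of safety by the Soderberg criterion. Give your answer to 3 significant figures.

4.29

C = D/d = 106.0/10.7 = 9.9065; K_W = (4C−1)/(4C−4)+0.615/C = 1.1463; K_s = 1+0.5/C = 1.0505
F_a = (F_max−F_min)/2 = 165 N; F_m = (F_max+F_min)/2 = 278 N
τ_a = K_W·8F_aD/(πd³) = 1.1463 × 36.356 = 41.675 MPa
τ_m = K_s·8F_mD/(πd³) = 1.0505 × 61.255 = 64.346 MPa
Soderberg: 1/n_f = τ_a/S_se + τ_m/S_sy = 41.675/328 + 64.346/607 = 0.12706 + 0.10601 = 0.23306
n_f = 1/0.23306 = 4.291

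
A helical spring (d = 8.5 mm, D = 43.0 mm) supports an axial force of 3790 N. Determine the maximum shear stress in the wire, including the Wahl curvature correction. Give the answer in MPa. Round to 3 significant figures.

Spring index C = D/d = 43.0/8.5 = 5.0588
K_W = (4C−1)/(4C−4) + 0.615/C = 19.235/16.235 + 0.1216 = 1.3064
τ₀ = 8FD/(πd³) = 8·3790·43.0/(π·8.5³) = 1.30376e+06/1929.3 = 675.76 MPa
τ_max = K·τ₀ = 1.3064 × 675.76 = 882.78 MPa

883 MPa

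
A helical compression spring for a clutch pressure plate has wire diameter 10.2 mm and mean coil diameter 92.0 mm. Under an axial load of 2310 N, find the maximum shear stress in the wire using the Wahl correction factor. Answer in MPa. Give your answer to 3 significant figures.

592 MPa

Spring index C = D/d = 92.0/10.2 = 9.0196
K_W = (4C−1)/(4C−4) + 0.615/C = 35.078/32.078 + 0.0682 = 1.1617
τ₀ = 8FD/(πd³) = 8·2310·92.0/(π·10.2³) = 1.70016e+06/3333.9 = 509.96 MPa
τ_max = K·τ₀ = 1.1617 × 509.96 = 592.43 MPa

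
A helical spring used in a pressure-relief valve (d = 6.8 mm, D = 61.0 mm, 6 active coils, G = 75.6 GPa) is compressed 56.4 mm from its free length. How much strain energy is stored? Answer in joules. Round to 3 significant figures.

23.6 J

k = Gd⁴/(8D³N_a) = (75.6×10³)(6.8⁴)/(8·61.0³·6) = 14.836 N/mm
U = ½kδ² = 0.5 × 14.836 × 56.4² = 23597 N·mm = 23.597 J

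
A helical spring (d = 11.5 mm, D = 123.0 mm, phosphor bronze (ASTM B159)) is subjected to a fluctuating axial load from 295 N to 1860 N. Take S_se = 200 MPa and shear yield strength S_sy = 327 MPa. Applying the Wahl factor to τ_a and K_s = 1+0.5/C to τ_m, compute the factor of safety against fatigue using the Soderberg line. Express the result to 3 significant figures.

0.615

C = D/d = 123.0/11.5 = 10.6957; K_W = (4C−1)/(4C−4)+0.615/C = 1.1349; K_s = 1+0.5/C = 1.0467
F_a = (F_max−F_min)/2 = 782.5 N; F_m = (F_max+F_min)/2 = 1077.5 N
τ_a = K_W·8F_aD/(πd³) = 1.1349 × 161.15 = 182.88 MPa
τ_m = K_s·8F_mD/(πd³) = 1.0467 × 221.91 = 232.28 MPa
Soderberg: 1/n_f = τ_a/S_se + τ_m/S_sy = 182.88/200 + 232.28/327 = 0.91442 + 0.71034 = 1.6248
n_f = 1/1.6248 = 0.6155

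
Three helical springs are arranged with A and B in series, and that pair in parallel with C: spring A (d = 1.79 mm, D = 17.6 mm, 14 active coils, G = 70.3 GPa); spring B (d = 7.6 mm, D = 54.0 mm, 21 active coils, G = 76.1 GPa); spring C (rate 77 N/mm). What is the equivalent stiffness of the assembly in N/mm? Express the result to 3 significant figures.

k_A = Gd⁴/(8D³N_a) = (70.3×10³)(1.79⁴)/(8·17.6³·14) = 1.182 N/mm
k_B = Gd⁴/(8D³N_a) = (76.1×10³)(7.6⁴)/(8·54.0³·21) = 9.5973 N/mm
Springs A,B series: k_AB = 1/(1/1.182+1/9.5973) = 1.0524 N/mm; parallel with C: k_eq = 1.0524+77 = 78.052 N/mm

78.1 N/mm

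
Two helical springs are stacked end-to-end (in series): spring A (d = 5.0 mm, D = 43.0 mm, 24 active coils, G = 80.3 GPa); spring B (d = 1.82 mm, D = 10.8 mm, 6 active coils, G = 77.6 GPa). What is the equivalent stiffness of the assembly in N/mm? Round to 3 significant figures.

2.67 N/mm

k_A = Gd⁴/(8D³N_a) = (80.3×10³)(5.0⁴)/(8·43.0³·24) = 3.2877 N/mm
k_B = Gd⁴/(8D³N_a) = (77.6×10³)(1.82⁴)/(8·10.8³·6) = 14.081 N/mm
Series: 1/k_eq = 1/3.2877 + 1/14.081 = 0.37518; k_eq = 2.6654 N/mm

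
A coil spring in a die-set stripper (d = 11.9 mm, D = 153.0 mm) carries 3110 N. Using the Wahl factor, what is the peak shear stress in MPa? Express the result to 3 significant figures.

799 MPa

Spring index C = D/d = 153.0/11.9 = 12.8571
K_W = (4C−1)/(4C−4) + 0.615/C = 50.429/47.429 + 0.0478 = 1.1111
τ₀ = 8FD/(πd³) = 8·3110·153.0/(π·11.9³) = 3.80664e+06/5294.1 = 719.04 MPa
τ_max = K·τ₀ = 1.1111 × 719.04 = 798.91 MPa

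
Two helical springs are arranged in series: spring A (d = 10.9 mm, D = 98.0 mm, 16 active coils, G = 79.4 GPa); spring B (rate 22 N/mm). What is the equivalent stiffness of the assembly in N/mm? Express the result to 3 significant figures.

k_A = Gd⁴/(8D³N_a) = (79.4×10³)(10.9⁴)/(8·98.0³·16) = 9.3033 N/mm
Series: 1/k_eq = 1/9.3033 + 1/22 = 0.15294; k_eq = 6.5384 N/mm

6.54 N/mm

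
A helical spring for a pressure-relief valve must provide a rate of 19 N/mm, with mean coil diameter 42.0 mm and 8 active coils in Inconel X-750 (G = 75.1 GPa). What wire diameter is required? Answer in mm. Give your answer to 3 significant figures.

d = (8D³N_a·k / G)^(1/4) = (8·42.0³·8·19 / (75.1×10³))^0.25
  = (1199.6)^0.25 = 5.8852 mm

5.89 mm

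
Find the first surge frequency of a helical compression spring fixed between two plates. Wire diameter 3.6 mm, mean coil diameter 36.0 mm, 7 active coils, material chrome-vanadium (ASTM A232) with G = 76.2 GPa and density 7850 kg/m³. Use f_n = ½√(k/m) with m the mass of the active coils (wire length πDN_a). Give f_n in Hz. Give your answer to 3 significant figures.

k = Gd⁴/(8D³N_a) = (76.2×10³)(3.6⁴)/(8·36.0³·7) = 4.8986 N/mm = 4898.6 N/m
Wire length L = πDN_a = π·36.0·7 = 791.68 mm
m = ρ·(πd²/4)·L = 7850 × 10.179×10⁻⁶ m² × 0.79168 m = 0.063258 kg
f_n = ½√(k/m) = 0.5·√(4898.6/0.063258) = 0.5·√(77438) = 139.14 Hz

139 Hz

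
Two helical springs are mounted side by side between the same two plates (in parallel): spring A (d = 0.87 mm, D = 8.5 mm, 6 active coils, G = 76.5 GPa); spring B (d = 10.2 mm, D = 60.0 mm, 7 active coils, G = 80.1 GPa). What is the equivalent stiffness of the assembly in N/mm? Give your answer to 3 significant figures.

k_A = Gd⁴/(8D³N_a) = (76.5×10³)(0.87⁴)/(8·8.5³·6) = 1.4868 N/mm
k_B = Gd⁴/(8D³N_a) = (80.1×10³)(10.2⁴)/(8·60.0³·7) = 71.679 N/mm
Parallel: k_eq = 1.4868 + 71.679 = 73.166 N/mm

73.2 N/mm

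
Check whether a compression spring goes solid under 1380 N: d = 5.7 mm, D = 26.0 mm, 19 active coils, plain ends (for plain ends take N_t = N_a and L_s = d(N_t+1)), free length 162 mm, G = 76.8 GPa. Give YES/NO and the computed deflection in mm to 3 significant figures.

NO, δ = 45.5 mm

k = Gd⁴/(8D³N_a) = (76.8×10³)(5.7⁴)/(8·26.0³·19) = 30.346 N/mm
N_t = 19; L_s = 5.7·20 = 114 mm; δ_solid = L₀ − L_s = 162 − 114 = 48 mm
δ = F/k = 1380/30.346 = 45.476 mm
δ < δ_solid → spring does not go solid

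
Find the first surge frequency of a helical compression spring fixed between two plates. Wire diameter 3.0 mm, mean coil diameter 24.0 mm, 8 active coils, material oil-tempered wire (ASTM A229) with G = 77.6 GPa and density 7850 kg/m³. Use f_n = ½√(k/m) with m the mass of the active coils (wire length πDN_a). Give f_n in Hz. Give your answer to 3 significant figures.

k = Gd⁴/(8D³N_a) = (77.6×10³)(3.0⁴)/(8·24.0³·8) = 7.1045 N/mm = 7104.5 N/m
Wire length L = πDN_a = π·24.0·8 = 603.19 mm
m = ρ·(πd²/4)·L = 7850 × 7.0686×10⁻⁶ m² × 0.60319 m = 0.03347 kg
f_n = ½√(k/m) = 0.5·√(7104.5/0.03347) = 0.5·√(2.1227e+05) = 230.36 Hz

230 Hz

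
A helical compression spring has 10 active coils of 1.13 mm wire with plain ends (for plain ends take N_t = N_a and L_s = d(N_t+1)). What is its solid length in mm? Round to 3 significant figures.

12.4 mm

plain ends: N_t = N_a = 10
L_s = d·(N_t+1) = 1.13 × 11 = 12.43 mm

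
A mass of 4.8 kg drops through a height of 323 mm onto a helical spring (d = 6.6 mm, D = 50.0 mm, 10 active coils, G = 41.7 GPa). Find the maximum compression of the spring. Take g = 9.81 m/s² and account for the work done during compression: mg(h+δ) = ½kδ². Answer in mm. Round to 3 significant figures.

k = Gd⁴/(8D³N_a) = (41.7×10³)(6.6⁴)/(8·50.0³·10) = 7.9125 N/mm
W = mg = 4.8 × 9.81 = 47.088 N
½kδ² − Wδ − Wh = 0 → δ = (W + √(W² + 2kWh))/k
δ = (47.088 + √(2217.3 + 240688))/7.9125 = (47.088 + 492.85)/7.9125 = 68.239 mm

68.2 mm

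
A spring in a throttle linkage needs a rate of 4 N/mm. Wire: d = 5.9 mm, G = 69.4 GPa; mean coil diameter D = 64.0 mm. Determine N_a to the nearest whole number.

N_a = Gd⁴/(8D³k) = (69.4×10³ × 5.9⁴)/(8 × 64.0³ × 4)
    = 8.40945e+07 / 8.38861e+06 = 10.02 → 10 coils

10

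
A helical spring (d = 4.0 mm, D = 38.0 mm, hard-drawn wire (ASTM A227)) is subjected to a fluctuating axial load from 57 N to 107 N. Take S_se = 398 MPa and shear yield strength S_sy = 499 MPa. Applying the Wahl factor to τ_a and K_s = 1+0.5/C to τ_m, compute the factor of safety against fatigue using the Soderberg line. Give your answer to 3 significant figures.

C = D/d = 38.0/4.0 = 9.5000; K_W = (4C−1)/(4C−4)+0.615/C = 1.1530; K_s = 1+0.5/C = 1.0526
F_a = (F_max−F_min)/2 = 25 N; F_m = (F_max+F_min)/2 = 82 N
τ_a = K_W·8F_aD/(πd³) = 1.1530 × 37.799 = 43.582 MPa
τ_m = K_s·8F_mD/(πd³) = 1.0526 × 123.98 = 130.51 MPa
Soderberg: 1/n_f = τ_a/S_se + τ_m/S_sy = 43.582/398 + 130.51/499 = 0.10950 + 0.26154 = 0.37104
n_f = 1/0.37104 = 2.695

2.70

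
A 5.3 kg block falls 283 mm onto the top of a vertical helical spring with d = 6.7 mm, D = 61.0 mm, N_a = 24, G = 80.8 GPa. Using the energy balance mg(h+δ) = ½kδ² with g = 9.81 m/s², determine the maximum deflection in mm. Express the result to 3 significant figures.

104 mm

k = Gd⁴/(8D³N_a) = (80.8×10³)(6.7⁴)/(8·61.0³·24) = 3.7361 N/mm
W = mg = 5.3 × 9.81 = 51.993 N
½kδ² − Wδ − Wh = 0 → δ = (W + √(W² + 2kWh))/k
δ = (51.993 + √(2703.3 + 109946))/3.7361 = (51.993 + 335.63)/3.7361 = 103.75 mm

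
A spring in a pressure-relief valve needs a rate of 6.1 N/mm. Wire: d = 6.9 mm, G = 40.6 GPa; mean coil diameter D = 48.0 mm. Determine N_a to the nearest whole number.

N_a = Gd⁴/(8D³k) = (40.6×10³ × 6.9⁴)/(8 × 48.0³ × 6.1)
    = 9.20285e+07 / 5.39689e+06 = 17.05 → 17 coils

17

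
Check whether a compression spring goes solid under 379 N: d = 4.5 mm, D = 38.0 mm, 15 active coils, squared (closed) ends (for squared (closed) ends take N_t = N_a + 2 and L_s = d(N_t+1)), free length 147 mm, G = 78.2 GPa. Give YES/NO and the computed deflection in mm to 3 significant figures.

YES, δ = 77.8 mm

k = Gd⁴/(8D³N_a) = (78.2×10³)(4.5⁴)/(8·38.0³·15) = 4.87 N/mm
N_t = 17; L_s = 4.5·18 = 81 mm; δ_solid = L₀ − L_s = 147 − 81 = 66 mm
δ = F/k = 379/4.87 = 77.824 mm
δ ≥ δ_solid → spring goes solid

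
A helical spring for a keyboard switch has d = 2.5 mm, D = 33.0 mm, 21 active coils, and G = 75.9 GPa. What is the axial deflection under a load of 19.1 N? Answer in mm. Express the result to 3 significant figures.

k = Gd⁴/(8D³N_a) = (75.9×10³)(2.5⁴)/(8·33.0³·21) = 0.49108 N/mm
δ = F/k = 19.1 / 0.49108 = 38.894 mm

38.9 mm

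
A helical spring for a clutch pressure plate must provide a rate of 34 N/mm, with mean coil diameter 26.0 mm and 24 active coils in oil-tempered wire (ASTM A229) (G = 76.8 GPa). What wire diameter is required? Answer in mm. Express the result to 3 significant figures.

d = (8D³N_a·k / G)^(1/4) = (8·26.0³·24·34 / (76.8×10³))^0.25
  = (1494)^0.25 = 6.2171 mm

6.22 mm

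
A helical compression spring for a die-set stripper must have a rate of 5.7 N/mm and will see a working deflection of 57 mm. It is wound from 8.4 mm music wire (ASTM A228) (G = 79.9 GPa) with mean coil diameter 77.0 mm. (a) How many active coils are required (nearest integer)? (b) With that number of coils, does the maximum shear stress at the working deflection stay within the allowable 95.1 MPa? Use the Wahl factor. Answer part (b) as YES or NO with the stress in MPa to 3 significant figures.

N_a = Gd⁴/(8D³k) = (79.9×10³)(8.4⁴)/(8·77.0³·5.7) = 19.11 → N_a = 19
Actual rate k = Gd⁴/(8D³·19) = 5.7326 N/mm
Working load F = kδ = 5.7326·57 = 326.76 N
C = 77.0/8.4 = 9.1667; K_W = (4C−1)/(4C−4)+0.615/C = 1.1589
τ_max = K_W·8FD/(πd³) = 1.1589·108.1 = 125.28 MPa
τ_max > 95.1 MPa → exceeds allowable

(a) 19 coils; (b) NO, τ_max = 125 MPa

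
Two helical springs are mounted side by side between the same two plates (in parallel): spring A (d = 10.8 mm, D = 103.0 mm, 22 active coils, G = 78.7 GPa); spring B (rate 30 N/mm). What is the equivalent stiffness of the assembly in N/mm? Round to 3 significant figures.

35.6 N/mm

k_A = Gd⁴/(8D³N_a) = (78.7×10³)(10.8⁴)/(8·103.0³·22) = 5.5673 N/mm
Parallel: k_eq = 5.5673 + 30 = 35.567 N/mm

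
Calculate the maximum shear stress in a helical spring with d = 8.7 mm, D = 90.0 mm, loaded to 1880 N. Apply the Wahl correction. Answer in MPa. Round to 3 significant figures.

Spring index C = D/d = 90.0/8.7 = 10.3448
K_W = (4C−1)/(4C−4) + 0.615/C = 40.379/37.379 + 0.0594 = 1.1397
τ₀ = 8FD/(πd³) = 8·1880·90.0/(π·8.7³) = 1.3536e+06/2068.7 = 654.31 MPa
τ_max = K·τ₀ = 1.1397 × 654.31 = 745.72 MPa

746 MPa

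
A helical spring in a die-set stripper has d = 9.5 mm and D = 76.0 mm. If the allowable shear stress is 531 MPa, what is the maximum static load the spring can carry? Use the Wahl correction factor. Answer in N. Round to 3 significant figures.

1990 N

C = D/d = 76.0/9.5 = 8.0000
K_W = (4C−1)/(4C−4) + 0.615/C = 31.000/28.000 + 0.0769 = 1.1840
τ_max = K·8FD/(πd³) → F_max = τ_allow·πd³/(8DK)
F_max = 531·π·9.5³/(8·76.0·1.1840) = 1.4303e+06/719.88 = 1986.8 N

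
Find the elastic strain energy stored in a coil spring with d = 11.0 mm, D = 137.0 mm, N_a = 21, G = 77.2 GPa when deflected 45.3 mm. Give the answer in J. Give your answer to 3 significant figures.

k = Gd⁴/(8D³N_a) = (77.2×10³)(11.0⁴)/(8·137.0³·21) = 2.6165 N/mm
U = ½kδ² = 0.5 × 2.6165 × 45.3² = 2684.6 N·mm = 2.6846 J

2.68 J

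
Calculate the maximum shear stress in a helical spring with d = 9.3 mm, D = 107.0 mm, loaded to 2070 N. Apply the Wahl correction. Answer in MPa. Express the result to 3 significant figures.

789 MPa

Spring index C = D/d = 107.0/9.3 = 11.5054
K_W = (4C−1)/(4C−4) + 0.615/C = 45.022/42.022 + 0.0535 = 1.1248
τ₀ = 8FD/(πd³) = 8·2070·107.0/(π·9.3³) = 1.77192e+06/2527 = 701.21 MPa
τ_max = K·τ₀ = 1.1248 × 701.21 = 788.75 MPa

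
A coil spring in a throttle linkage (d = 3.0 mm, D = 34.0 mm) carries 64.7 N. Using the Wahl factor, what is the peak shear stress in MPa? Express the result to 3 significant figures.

234 MPa

Spring index C = D/d = 34.0/3.0 = 11.3333
K_W = (4C−1)/(4C−4) + 0.615/C = 44.333/41.333 + 0.0543 = 1.1268
τ₀ = 8FD/(πd³) = 8·64.7·34.0/(π·3.0³) = 17598.4/84.823 = 207.47 MPa
τ_max = K·τ₀ = 1.1268 × 207.47 = 233.79 MPa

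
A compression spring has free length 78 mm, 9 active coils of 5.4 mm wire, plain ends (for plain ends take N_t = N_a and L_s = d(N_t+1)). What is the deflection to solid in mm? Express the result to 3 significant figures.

N_t = 9; L_s = 5.4·10 = 54 mm
δ_solid = L₀ − L_s = 78 − 54 = 24 mm

24.0 mm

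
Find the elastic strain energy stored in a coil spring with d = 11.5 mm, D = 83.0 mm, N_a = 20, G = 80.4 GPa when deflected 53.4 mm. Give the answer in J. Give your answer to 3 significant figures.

k = Gd⁴/(8D³N_a) = (80.4×10³)(11.5⁴)/(8·83.0³·20) = 15.371 N/mm
U = ½kδ² = 0.5 × 15.371 × 53.4² = 21915 N·mm = 21.915 J

21.9 J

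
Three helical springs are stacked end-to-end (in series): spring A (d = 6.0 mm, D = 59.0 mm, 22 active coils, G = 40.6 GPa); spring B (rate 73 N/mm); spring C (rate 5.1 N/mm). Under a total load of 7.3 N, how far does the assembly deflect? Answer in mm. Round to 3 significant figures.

6.55 mm

k_A = Gd⁴/(8D³N_a) = (40.6×10³)(6.0⁴)/(8·59.0³·22) = 1.4557 N/mm
Series: 1/k_eq = 1/1.4557 + 1/73 + 1/5.1 = 0.89675; k_eq = 1.1151 N/mm
δ = F/k_eq = 7.3/1.1151 = 6.5463 mm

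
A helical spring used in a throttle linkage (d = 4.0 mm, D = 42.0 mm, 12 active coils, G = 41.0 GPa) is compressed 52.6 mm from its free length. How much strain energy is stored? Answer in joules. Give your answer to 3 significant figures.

2.04 J

k = Gd⁴/(8D³N_a) = (41.0×10³)(4.0⁴)/(8·42.0³·12) = 1.4757 N/mm
U = ½kδ² = 0.5 × 1.4757 × 52.6² = 2041.5 N·mm = 2.0415 J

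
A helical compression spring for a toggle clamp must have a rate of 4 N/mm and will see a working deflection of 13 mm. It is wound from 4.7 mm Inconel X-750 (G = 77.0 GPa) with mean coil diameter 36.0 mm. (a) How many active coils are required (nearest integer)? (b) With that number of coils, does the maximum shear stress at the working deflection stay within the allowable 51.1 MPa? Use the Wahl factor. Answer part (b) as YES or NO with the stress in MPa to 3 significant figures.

(a) 25 coils; (b) NO, τ_max = 55.1 MPa

N_a = Gd⁴/(8D³k) = (77.0×10³)(4.7⁴)/(8·36.0³·4) = 25.17 → N_a = 25
Actual rate k = Gd⁴/(8D³·25) = 4.0267 N/mm
Working load F = kδ = 4.0267·13 = 52.347 N
C = 36.0/4.7 = 7.6596; K_W = (4C−1)/(4C−4)+0.615/C = 1.1929
τ_max = K_W·8FD/(πd³) = 1.1929·46.221 = 55.137 MPa
τ_max > 51.1 MPa → exceeds allowable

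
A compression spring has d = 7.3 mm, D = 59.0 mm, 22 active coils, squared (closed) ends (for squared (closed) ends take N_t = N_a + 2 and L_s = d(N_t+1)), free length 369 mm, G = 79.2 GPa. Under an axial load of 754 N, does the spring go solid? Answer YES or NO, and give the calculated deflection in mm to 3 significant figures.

NO, δ = 121 mm

k = Gd⁴/(8D³N_a) = (79.2×10³)(7.3⁴)/(8·59.0³·22) = 6.2223 N/mm
N_t = 24; L_s = 7.3·25 = 182.5 mm; δ_solid = L₀ − L_s = 369 − 182.5 = 186.5 mm
δ = F/k = 754/6.2223 = 121.18 mm
δ < δ_solid → spring does not go solid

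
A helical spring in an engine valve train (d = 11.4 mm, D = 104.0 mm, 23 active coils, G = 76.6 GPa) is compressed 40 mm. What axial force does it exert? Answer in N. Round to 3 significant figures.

k = Gd⁴/(8D³N_a) = (76.6×10³)(11.4⁴)/(8·104.0³·23) = 6.2507 N/mm
F = k·δ = 6.2507 × 40 = 250.03 N

250 N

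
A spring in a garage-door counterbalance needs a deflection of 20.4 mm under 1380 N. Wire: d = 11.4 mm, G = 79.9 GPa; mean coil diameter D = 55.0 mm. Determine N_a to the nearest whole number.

Required rate k = F/δ = 1380/20.4 = 67.647 N/mm
N_a = Gd⁴/(8D³k) = (79.9×10³ × 11.4⁴)/(8 × 55.0³ × 67.647)
    = 1.34948e+09 / 9.00382e+07 = 14.99 → 15 coils

15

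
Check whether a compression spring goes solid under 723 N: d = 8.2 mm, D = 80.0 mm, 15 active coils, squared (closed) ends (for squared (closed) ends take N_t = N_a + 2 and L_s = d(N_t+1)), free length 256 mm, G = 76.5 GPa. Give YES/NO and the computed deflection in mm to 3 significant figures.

k = Gd⁴/(8D³N_a) = (76.5×10³)(8.2⁴)/(8·80.0³·15) = 5.6294 N/mm
N_t = 17; L_s = 8.2·18 = 147.6 mm; δ_solid = L₀ − L_s = 256 − 147.6 = 108.4 mm
δ = F/k = 723/5.6294 = 128.43 mm
δ ≥ δ_solid → spring goes solid

YES, δ = 128 mm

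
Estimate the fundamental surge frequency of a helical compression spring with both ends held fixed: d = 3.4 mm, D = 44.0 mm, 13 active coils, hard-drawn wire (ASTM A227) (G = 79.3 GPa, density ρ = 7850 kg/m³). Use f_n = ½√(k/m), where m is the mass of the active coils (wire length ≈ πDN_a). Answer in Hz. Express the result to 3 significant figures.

k = Gd⁴/(8D³N_a) = (79.3×10³)(3.4⁴)/(8·44.0³·13) = 1.1962 N/mm = 1196.2 N/m
Wire length L = πDN_a = π·44.0·13 = 1797 mm
m = ρ·(πd²/4)·L = 7850 × 9.0792×10⁻⁶ m² × 1.797 m = 0.12807 kg
f_n = ½√(k/m) = 0.5·√(1196.2/0.12807) = 0.5·√(9339.7) = 48.321 Hz

48.3 Hz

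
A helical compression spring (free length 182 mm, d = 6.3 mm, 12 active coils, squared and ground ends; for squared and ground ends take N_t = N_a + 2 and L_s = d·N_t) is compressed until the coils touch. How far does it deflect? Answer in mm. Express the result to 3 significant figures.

N_t = 14; L_s = 6.3·14 = 88.2 mm
δ_solid = L₀ − L_s = 182 − 88.2 = 93.8 mm

93.8 mm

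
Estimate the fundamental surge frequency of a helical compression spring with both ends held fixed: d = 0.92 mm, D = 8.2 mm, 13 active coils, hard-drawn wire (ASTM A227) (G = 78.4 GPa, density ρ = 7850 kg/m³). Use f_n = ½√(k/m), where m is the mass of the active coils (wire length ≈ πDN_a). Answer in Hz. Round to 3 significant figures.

374 Hz

k = Gd⁴/(8D³N_a) = (78.4×10³)(0.92⁴)/(8·8.2³·13) = 0.97947 N/mm = 979.47 N/m
Wire length L = πDN_a = π·8.2·13 = 334.89 mm
m = ρ·(πd²/4)·L = 7850 × 0.66476×10⁻⁶ m² × 0.33489 m = 0.0017476 kg
f_n = ½√(k/m) = 0.5·√(979.47/0.0017476) = 0.5·√(5.6047e+05) = 374.32 Hz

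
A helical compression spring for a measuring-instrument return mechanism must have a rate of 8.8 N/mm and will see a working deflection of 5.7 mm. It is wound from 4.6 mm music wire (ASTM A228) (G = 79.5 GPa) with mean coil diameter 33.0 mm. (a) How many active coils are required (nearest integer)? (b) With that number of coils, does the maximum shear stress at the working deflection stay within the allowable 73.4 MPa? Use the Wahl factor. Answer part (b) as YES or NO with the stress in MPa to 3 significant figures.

(a) 14 coils; (b) YES, τ_max = 52.5 MPa

N_a = Gd⁴/(8D³k) = (79.5×10³)(4.6⁴)/(8·33.0³·8.8) = 14.07 → N_a = 14
Actual rate k = Gd⁴/(8D³·14) = 8.8438 N/mm
Working load F = kδ = 8.8438·5.7 = 50.41 N
C = 33.0/4.6 = 7.1739; K_W = (4C−1)/(4C−4)+0.615/C = 1.2072
τ_max = K_W·8FD/(πd³) = 1.2072·43.521 = 52.538 MPa
τ_max ≤ 73.4 MPa → acceptable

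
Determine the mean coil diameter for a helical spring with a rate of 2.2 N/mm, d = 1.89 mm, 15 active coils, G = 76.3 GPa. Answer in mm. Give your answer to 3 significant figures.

15.4 mm

D = (Gd⁴/(8N_a·k))^(1/3) = (76.3×10³·1.89⁴/(8·15·2.2))^(1/3)
  = (3687.8)^(1/3) = 15.4498 mm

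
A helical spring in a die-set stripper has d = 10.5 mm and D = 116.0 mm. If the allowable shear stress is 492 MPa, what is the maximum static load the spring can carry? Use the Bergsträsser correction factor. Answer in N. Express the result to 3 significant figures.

C = D/d = 116.0/10.5 = 11.0476
K_B = (4C+2)/(4C−3) = 46.190/41.190 = 1.1214
τ_max = K·8FD/(πd³) → F_max = τ_allow·πd³/(8DK)
F_max = 492·π·10.5³/(8·116.0·1.1214) = 1.7893e+06/1040.6 = 1719.4 N

1720 N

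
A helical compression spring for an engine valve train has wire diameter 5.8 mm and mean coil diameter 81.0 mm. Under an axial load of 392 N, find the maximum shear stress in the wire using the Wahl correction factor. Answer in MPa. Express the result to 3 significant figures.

Spring index C = D/d = 81.0/5.8 = 13.9655
K_W = (4C−1)/(4C−4) + 0.615/C = 54.862/51.862 + 0.0440 = 1.1019
τ₀ = 8FD/(πd³) = 8·392·81.0/(π·5.8³) = 254016/612.96 = 414.41 MPa
τ_max = K·τ₀ = 1.1019 × 414.41 = 456.63 MPa

457 MPa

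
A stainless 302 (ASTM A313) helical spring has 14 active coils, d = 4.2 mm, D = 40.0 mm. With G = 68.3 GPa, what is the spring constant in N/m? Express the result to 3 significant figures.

k = Gd⁴/(8D³N_a) = (68.3×10³ × 4.2⁴) / (8 × 40.0³ × 14)
  = 2.12529e+07 / 7.168e+06 = 2.965 N/mm = 2965 N/m

2960 N/m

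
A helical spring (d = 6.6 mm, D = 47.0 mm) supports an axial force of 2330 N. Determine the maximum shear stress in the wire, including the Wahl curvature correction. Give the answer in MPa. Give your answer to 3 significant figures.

1170 MPa

Spring index C = D/d = 47.0/6.6 = 7.1212
K_W = (4C−1)/(4C−4) + 0.615/C = 27.485/24.485 + 0.0864 = 1.2089
τ₀ = 8FD/(πd³) = 8·2330·47.0/(π·6.6³) = 876080/903.2 = 969.98 MPa
τ_max = K·τ₀ = 1.2089 × 969.98 = 1172.6 MPa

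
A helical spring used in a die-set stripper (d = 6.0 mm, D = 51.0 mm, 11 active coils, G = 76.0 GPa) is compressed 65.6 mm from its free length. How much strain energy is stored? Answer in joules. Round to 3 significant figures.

k = Gd⁴/(8D³N_a) = (76.0×10³)(6.0⁴)/(8·51.0³·11) = 8.4377 N/mm
U = ½kδ² = 0.5 × 8.4377 × 65.6² = 18155 N·mm = 18.155 J

18.2 J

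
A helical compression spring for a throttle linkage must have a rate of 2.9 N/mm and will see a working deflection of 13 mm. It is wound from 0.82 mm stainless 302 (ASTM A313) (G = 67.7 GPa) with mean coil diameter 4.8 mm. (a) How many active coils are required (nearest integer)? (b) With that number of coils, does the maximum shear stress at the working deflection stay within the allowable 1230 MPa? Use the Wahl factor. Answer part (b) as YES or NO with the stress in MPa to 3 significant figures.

N_a = Gd⁴/(8D³k) = (67.7×10³)(0.82⁴)/(8·4.8³·2.9) = 11.93 → N_a = 12
Actual rate k = Gd⁴/(8D³·12) = 2.883 N/mm
Working load F = kδ = 2.883·13 = 37.479 N
C = 4.8/0.82 = 5.8537; K_W = (4C−1)/(4C−4)+0.615/C = 1.2596
τ_max = K_W·8FD/(πd³) = 1.2596·830.87 = 1046.5 MPa
τ_max ≤ 1230 MPa → acceptable

(a) 12 coils; (b) YES, τ_max = 1050 MPa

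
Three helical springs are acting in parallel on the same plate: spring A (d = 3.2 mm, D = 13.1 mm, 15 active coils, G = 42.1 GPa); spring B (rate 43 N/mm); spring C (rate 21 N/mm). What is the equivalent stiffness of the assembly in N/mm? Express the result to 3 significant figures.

80.4 N/mm

k_A = Gd⁴/(8D³N_a) = (42.1×10³)(3.2⁴)/(8·13.1³·15) = 16.364 N/mm
Parallel: k_eq = 16.364 + 43 + 21 = 80.364 N/mm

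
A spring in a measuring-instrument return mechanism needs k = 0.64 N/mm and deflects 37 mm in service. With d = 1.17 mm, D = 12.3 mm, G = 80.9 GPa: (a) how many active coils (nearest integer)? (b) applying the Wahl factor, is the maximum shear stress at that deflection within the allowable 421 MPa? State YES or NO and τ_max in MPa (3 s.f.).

N_a = Gd⁴/(8D³k) = (80.9×10³)(1.17⁴)/(8·12.3³·0.64) = 15.91 → N_a = 16
Actual rate k = Gd⁴/(8D³·16) = 0.63645 N/mm
Working load F = kδ = 0.63645·37 = 23.549 N
C = 12.3/1.17 = 10.5128; K_W = (4C−1)/(4C−4)+0.615/C = 1.1373
τ_max = K_W·8FD/(πd³) = 1.1373·460.53 = 523.78 MPa
τ_max > 421 MPa → exceeds allowable

(a) 16 coils; (b) NO, τ_max = 524 MPa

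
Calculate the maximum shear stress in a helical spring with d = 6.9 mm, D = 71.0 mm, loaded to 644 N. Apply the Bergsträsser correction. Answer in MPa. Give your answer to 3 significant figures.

Spring index C = D/d = 71.0/6.9 = 10.2899
K_B = (4C+2)/(4C−3) = 43.159/38.159 = 1.1310
τ₀ = 8FD/(πd³) = 8·644·71.0/(π·6.9³) = 365792/1032 = 354.44 MPa
τ_max = K·τ₀ = 1.1310 × 354.44 = 400.88 MPa

401 MPa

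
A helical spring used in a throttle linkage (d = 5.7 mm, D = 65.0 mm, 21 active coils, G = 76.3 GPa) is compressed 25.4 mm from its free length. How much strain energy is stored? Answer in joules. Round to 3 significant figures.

0.563 J

k = Gd⁴/(8D³N_a) = (76.3×10³)(5.7⁴)/(8·65.0³·21) = 1.7457 N/mm
U = ½kδ² = 0.5 × 1.7457 × 25.4² = 563.13 N·mm = 0.56313 J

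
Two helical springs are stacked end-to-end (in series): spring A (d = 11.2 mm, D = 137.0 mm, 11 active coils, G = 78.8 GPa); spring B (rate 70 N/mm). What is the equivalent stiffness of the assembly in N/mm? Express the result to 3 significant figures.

k_A = Gd⁴/(8D³N_a) = (78.8×10³)(11.2⁴)/(8·137.0³·11) = 5.4797 N/mm
Series: 1/k_eq = 1/5.4797 + 1/70 = 0.19678; k_eq = 5.0819 N/mm

5.08 N/mm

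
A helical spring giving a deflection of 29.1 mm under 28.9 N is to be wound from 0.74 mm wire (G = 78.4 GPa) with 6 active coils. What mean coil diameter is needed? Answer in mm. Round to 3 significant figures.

Required rate k = F/δ = 28.9/29.1 = 0.99313 N/mm
D = (Gd⁴/(8N_a·k))^(1/3) = (78.4×10³·0.74⁴/(8·6·0.99313))^(1/3)
  = (493.17)^(1/3) = 7.9007 mm

7.90 mm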